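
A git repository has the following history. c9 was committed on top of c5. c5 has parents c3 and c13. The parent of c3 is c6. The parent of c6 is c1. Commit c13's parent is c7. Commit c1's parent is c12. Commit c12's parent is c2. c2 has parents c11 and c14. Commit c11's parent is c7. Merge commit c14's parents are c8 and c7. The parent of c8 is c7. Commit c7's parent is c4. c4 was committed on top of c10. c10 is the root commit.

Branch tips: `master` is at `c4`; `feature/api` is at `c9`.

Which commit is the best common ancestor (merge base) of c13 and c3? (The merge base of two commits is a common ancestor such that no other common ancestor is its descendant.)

c7

Ancestors of c13: {c10, c13, c4, c7}.
Ancestors of c3: {c1, c10, c11, c12, c14, c2, c3, c4, c6, c7, c8}.
Common ancestors: {c10, c4, c7}.
Among these, c7 is not an ancestor of any other common ancestor — it is the merge base.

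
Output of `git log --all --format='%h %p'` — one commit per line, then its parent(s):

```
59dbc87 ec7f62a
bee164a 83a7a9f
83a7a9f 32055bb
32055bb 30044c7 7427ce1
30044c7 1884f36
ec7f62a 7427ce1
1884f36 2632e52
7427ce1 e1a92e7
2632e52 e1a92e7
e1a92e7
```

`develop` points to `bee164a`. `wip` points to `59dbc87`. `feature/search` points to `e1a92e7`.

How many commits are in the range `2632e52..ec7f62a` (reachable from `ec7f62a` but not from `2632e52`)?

Reachable from ec7f62a: {7427ce1, e1a92e7, ec7f62a}.
Reachable from 2632e52: {2632e52, e1a92e7}.
In ec7f62a's history but not 2632e52's: {7427ce1, ec7f62a} — 2 commits.

2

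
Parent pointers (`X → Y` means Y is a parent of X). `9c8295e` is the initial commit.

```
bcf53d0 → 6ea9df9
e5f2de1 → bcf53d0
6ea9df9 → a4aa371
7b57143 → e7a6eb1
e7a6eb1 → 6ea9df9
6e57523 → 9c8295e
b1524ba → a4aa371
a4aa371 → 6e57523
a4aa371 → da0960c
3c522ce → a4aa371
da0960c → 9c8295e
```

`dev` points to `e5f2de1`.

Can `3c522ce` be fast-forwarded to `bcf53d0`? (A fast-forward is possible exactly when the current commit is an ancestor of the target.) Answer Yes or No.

No

A fast-forward from 3c522ce to bcf53d0 is possible iff 3c522ce is an ancestor of bcf53d0.
Ancestors of bcf53d0: {6e57523, 6ea9df9, 9c8295e, a4aa371, bcf53d0, da0960c}.
3c522ce is not among them, so fast-forward is not possible.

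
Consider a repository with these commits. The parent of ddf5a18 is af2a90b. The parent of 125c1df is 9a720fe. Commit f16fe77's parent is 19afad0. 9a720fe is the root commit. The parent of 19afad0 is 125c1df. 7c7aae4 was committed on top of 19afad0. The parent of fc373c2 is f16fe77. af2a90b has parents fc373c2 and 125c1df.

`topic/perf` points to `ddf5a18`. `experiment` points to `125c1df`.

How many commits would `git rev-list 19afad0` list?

3

Walking parent pointers from 19afad0: reachable set = {125c1df, 19afad0, 9a720fe}.
That is 3 commits.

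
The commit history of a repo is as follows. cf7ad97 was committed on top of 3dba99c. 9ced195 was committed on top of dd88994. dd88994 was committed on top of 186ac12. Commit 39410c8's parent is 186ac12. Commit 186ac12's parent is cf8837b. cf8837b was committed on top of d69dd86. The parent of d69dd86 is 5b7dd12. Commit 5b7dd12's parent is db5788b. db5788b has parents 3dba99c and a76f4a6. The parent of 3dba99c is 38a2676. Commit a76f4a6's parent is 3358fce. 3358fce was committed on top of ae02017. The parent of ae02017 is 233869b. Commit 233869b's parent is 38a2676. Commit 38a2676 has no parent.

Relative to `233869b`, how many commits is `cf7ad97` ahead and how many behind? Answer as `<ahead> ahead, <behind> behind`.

2 ahead, 1 behind

Reachable from cf7ad97: {38a2676, 3dba99c, cf7ad97}.
Reachable from 233869b: {233869b, 38a2676}.
Only in cf7ad97's history (ahead): {3dba99c, cf7ad97} — 2.
Only in 233869b's history (behind): {233869b} — 1.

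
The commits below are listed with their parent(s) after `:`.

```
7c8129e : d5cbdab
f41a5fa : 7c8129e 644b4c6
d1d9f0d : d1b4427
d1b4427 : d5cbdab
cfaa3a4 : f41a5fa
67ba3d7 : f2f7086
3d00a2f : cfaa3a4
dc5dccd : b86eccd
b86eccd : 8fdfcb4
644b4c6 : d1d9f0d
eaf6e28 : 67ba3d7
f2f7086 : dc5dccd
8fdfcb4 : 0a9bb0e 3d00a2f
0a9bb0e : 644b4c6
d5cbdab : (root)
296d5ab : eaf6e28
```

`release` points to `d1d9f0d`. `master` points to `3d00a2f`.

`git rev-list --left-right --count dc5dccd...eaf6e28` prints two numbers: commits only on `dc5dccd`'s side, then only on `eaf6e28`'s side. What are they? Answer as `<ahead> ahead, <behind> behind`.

Reachable from dc5dccd: {0a9bb0e, 3d00a2f, 644b4c6, 7c8129e, 8fdfcb4, b86eccd, cfaa3a4, d1b4427, d1d9f0d, d5cbdab, dc5dccd, f41a5fa}.
Reachable from eaf6e28: {0a9bb0e, 3d00a2f, 644b4c6, 67ba3d7, 7c8129e, 8fdfcb4, b86eccd, cfaa3a4, d1b4427, d1d9f0d, d5cbdab, dc5dccd, eaf6e28, f2f7086, f41a5fa}.
Only in dc5dccd's history (ahead): {} — 0.
Only in eaf6e28's history (behind): {67ba3d7, eaf6e28, f2f7086} — 3.

0 ahead, 3 behind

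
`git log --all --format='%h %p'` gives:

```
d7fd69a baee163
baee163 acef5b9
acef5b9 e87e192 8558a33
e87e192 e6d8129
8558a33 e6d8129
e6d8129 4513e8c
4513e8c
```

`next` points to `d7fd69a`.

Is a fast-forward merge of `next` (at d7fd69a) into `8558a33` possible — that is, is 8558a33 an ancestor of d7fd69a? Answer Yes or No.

A fast-forward from 8558a33 to d7fd69a is possible iff 8558a33 is an ancestor of d7fd69a.
Ancestors of d7fd69a: {4513e8c, 8558a33, acef5b9, baee163, d7fd69a, e6d8129, e87e192}.
8558a33 is among them, so fast-forward is possible.

Yes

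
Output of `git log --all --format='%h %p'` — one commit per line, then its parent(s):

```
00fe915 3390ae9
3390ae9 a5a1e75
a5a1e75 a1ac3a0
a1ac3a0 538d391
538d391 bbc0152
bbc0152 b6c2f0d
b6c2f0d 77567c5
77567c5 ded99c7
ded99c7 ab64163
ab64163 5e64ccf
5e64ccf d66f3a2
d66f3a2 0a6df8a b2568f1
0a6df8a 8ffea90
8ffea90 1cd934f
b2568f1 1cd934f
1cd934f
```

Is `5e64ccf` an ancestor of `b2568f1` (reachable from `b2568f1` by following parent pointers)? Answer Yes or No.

No

Ancestors of b2568f1: {1cd934f, b2568f1}.
5e64ccf is not in that set, so it is not an ancestor of b2568f1.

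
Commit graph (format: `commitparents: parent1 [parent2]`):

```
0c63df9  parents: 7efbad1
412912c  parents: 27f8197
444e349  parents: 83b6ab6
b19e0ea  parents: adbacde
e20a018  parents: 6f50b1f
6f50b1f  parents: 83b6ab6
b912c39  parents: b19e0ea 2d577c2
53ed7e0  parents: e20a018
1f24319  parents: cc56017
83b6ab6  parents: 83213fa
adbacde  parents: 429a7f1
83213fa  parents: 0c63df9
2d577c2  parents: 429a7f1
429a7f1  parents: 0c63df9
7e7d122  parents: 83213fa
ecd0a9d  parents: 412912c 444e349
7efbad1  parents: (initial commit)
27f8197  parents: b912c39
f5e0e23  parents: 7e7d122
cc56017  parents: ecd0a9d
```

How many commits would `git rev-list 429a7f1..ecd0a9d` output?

10

Reachable from ecd0a9d: {0c63df9, 27f8197, 2d577c2, 412912c, 429a7f1, 444e349, 7efbad1, 83213fa, 83b6ab6, adbacde, b19e0ea, b912c39, ecd0a9d}.
Reachable from 429a7f1: {0c63df9, 429a7f1, 7efbad1}.
In ecd0a9d's history but not 429a7f1's: {27f8197, 2d577c2, 412912c, 444e349, 83213fa, 83b6ab6, adbacde, b19e0ea, b912c39, ecd0a9d} — 10 commits.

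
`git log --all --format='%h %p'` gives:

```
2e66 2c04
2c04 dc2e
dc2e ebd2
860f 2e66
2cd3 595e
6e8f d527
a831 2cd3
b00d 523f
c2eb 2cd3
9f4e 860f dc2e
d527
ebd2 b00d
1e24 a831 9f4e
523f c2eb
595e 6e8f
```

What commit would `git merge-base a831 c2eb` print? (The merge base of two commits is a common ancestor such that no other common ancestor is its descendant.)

Ancestors of a831: {2cd3, 595e, 6e8f, a831, d527}.
Ancestors of c2eb: {2cd3, 595e, 6e8f, c2eb, d527}.
Common ancestors: {2cd3, 595e, 6e8f, d527}.
Among these, 2cd3 is not an ancestor of any other common ancestor — it is the merge base.

2cd3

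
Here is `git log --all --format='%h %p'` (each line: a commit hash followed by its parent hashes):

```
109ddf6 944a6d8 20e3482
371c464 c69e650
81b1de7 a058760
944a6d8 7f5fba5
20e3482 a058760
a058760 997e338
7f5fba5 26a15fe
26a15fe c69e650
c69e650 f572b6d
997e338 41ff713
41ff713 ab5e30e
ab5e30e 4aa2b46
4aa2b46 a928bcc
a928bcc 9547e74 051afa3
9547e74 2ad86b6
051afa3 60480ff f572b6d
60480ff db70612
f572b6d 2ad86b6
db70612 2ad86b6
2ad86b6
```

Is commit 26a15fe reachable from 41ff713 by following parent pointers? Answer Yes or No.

Ancestors of 41ff713: {051afa3, 2ad86b6, 41ff713, 4aa2b46, 60480ff, 9547e74, a928bcc, ab5e30e, db70612, f572b6d}.
26a15fe is not in that set, so it is not an ancestor of 41ff713.

No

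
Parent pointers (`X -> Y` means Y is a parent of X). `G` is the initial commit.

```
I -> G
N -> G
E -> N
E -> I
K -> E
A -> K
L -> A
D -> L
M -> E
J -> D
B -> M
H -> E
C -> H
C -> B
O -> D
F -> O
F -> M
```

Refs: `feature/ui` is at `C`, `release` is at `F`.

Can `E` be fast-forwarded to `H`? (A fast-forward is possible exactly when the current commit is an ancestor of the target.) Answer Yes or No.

A fast-forward from E to H is possible iff E is an ancestor of H.
Ancestors of H: {E, G, H, I, N}.
E is among them, so fast-forward is possible.

Yes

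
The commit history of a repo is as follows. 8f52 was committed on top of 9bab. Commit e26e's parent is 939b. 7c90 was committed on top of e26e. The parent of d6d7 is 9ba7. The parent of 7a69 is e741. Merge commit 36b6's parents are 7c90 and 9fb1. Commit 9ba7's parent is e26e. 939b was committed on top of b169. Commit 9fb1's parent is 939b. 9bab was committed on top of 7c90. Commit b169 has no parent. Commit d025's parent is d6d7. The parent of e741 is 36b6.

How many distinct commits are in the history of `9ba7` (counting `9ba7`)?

Walking parent pointers from 9ba7: reachable set = {939b, 9ba7, b169, e26e}.
That is 4 commits.

4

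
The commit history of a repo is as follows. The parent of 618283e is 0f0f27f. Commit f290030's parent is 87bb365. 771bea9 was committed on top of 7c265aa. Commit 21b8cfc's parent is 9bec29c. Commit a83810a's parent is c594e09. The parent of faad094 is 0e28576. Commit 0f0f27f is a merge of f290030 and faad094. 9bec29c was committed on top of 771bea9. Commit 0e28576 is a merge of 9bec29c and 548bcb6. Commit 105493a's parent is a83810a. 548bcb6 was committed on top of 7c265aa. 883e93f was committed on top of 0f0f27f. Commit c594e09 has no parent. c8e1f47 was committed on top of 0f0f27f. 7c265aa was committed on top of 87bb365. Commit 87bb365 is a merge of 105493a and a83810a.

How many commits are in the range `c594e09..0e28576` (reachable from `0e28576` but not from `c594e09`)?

Reachable from 0e28576: {0e28576, 105493a, 548bcb6, 771bea9, 7c265aa, 87bb365, 9bec29c, a83810a, c594e09}.
Reachable from c594e09: {c594e09}.
In 0e28576's history but not c594e09's: {0e28576, 105493a, 548bcb6, 771bea9, 7c265aa, 87bb365, 9bec29c, a83810a} — 8 commits.

8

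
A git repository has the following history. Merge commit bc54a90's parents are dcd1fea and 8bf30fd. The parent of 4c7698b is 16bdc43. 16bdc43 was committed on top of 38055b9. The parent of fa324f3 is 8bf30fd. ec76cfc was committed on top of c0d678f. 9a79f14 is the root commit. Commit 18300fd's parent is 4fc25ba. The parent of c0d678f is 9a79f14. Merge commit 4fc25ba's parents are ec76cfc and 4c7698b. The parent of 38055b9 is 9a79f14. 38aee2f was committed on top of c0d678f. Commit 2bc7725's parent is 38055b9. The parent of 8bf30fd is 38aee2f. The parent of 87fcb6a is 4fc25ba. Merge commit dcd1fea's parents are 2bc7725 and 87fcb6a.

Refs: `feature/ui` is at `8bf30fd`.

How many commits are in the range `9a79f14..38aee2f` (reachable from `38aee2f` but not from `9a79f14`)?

Reachable from 38aee2f: {38aee2f, 9a79f14, c0d678f}.
Reachable from 9a79f14: {9a79f14}.
In 38aee2f's history but not 9a79f14's: {38aee2f, c0d678f} — 2 commits.

2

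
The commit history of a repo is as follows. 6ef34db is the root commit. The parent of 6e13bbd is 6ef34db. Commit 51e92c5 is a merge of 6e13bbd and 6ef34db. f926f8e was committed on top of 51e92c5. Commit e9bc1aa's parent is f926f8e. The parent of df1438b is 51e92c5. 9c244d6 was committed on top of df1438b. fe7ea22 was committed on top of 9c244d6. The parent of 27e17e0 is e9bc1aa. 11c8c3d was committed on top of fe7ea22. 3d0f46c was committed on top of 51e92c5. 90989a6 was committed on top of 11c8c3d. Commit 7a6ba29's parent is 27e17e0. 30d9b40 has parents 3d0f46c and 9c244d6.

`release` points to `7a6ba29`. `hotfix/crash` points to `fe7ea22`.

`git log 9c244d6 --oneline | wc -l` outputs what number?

Walking parent pointers from 9c244d6: reachable set = {51e92c5, 6e13bbd, 6ef34db, 9c244d6, df1438b}.
That is 5 commits.

5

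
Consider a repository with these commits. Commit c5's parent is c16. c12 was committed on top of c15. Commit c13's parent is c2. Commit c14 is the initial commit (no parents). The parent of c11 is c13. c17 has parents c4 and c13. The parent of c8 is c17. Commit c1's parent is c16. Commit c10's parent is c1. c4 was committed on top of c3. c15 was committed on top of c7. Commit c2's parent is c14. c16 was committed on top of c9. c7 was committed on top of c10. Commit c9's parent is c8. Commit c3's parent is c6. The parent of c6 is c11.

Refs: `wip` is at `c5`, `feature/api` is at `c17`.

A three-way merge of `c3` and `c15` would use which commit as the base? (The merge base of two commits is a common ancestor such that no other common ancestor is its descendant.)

Ancestors of c3: {c11, c13, c14, c2, c3, c6}.
Ancestors of c15: {c1, c10, c11, c13, c14, c15, c16, c17, c2, c3, c4, c6, c7, c8, c9}.
Common ancestors: {c11, c13, c14, c2, c3, c6}.
Among these, c3 is not an ancestor of any other common ancestor — it is the merge base.

c3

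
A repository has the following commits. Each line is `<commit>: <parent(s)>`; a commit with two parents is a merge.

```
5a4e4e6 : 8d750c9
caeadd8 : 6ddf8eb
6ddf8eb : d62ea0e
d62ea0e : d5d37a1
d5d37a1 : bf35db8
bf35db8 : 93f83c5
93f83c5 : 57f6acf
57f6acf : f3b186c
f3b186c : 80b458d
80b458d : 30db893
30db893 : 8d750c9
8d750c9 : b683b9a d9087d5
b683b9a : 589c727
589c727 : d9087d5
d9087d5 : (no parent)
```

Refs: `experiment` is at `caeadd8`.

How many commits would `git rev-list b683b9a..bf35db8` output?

7

Reachable from bf35db8: {30db893, 57f6acf, 589c727, 80b458d, 8d750c9, 93f83c5, b683b9a, bf35db8, d9087d5, f3b186c}.
Reachable from b683b9a: {589c727, b683b9a, d9087d5}.
In bf35db8's history but not b683b9a's: {30db893, 57f6acf, 80b458d, 8d750c9, 93f83c5, bf35db8, f3b186c} — 7 commits.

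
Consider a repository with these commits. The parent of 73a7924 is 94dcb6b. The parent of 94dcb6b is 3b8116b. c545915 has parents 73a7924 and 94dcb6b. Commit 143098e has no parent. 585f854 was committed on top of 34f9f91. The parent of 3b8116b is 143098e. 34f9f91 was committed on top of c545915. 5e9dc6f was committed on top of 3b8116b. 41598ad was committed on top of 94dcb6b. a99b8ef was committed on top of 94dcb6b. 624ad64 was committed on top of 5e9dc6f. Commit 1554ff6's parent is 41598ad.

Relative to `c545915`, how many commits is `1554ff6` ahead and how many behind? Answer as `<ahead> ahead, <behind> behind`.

2 ahead, 2 behind

Reachable from 1554ff6: {143098e, 1554ff6, 3b8116b, 41598ad, 94dcb6b}.
Reachable from c545915: {143098e, 3b8116b, 73a7924, 94dcb6b, c545915}.
Only in 1554ff6's history (ahead): {1554ff6, 41598ad} — 2.
Only in c545915's history (behind): {73a7924, c545915} — 2.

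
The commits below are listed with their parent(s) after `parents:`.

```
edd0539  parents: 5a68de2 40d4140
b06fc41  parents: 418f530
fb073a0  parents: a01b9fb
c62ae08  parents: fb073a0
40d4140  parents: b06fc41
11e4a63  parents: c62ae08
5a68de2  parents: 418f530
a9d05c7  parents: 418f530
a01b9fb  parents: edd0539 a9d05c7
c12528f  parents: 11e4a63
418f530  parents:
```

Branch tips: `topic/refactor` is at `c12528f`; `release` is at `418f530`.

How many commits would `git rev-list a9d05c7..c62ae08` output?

7

Reachable from c62ae08: {40d4140, 418f530, 5a68de2, a01b9fb, a9d05c7, b06fc41, c62ae08, edd0539, fb073a0}.
Reachable from a9d05c7: {418f530, a9d05c7}.
In c62ae08's history but not a9d05c7's: {40d4140, 5a68de2, a01b9fb, b06fc41, c62ae08, edd0539, fb073a0} — 7 commits.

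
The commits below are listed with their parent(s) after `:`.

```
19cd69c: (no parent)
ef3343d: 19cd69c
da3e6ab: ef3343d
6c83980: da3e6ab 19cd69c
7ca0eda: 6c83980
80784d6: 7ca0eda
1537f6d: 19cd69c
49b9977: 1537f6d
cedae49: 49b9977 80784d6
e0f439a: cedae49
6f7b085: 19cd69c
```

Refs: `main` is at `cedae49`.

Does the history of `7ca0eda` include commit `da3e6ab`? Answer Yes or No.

Ancestors of 7ca0eda (commits reachable by following parents): {19cd69c, 6c83980, 7ca0eda, da3e6ab, ef3343d}.
da3e6ab is in that set, so it is an ancestor of 7ca0eda.

Yes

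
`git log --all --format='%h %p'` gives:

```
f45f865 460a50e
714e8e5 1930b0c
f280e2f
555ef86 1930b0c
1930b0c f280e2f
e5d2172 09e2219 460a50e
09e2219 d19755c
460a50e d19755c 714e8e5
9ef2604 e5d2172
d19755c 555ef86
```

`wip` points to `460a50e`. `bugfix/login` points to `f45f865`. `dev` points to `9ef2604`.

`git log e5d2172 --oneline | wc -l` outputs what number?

Walking parent pointers from e5d2172: reachable set = {09e2219, 1930b0c, 460a50e, 555ef86, 714e8e5, d19755c, e5d2172, f280e2f}.
That is 8 commits.

8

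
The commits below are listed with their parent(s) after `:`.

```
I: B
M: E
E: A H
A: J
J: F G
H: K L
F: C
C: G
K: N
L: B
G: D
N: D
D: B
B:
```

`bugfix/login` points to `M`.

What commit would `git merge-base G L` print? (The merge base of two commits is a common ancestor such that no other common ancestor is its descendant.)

Ancestors of G: {B, D, G}.
Ancestors of L: {B, L}.
Common ancestors: {B}.
The only common ancestor is B, so it is the merge base.

B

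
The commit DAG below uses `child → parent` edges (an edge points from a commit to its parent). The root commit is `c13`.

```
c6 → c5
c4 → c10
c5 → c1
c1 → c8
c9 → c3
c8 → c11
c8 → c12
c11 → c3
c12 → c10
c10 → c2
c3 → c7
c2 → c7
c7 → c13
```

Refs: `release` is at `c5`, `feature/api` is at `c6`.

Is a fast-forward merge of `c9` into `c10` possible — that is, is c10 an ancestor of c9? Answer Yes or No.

No

A fast-forward from c10 to c9 is possible iff c10 is an ancestor of c9.
Ancestors of c9: {c13, c3, c7, c9}.
c10 is not among them, so fast-forward is not possible.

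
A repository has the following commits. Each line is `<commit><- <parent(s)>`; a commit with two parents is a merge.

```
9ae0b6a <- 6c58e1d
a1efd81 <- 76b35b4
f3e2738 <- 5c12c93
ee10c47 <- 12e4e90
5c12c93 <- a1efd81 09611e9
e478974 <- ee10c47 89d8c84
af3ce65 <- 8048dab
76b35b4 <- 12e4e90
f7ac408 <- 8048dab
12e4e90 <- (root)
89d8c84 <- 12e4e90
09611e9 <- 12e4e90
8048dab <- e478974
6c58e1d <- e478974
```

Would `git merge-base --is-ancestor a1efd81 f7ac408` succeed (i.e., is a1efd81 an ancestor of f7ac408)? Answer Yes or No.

No

Ancestors of f7ac408: {12e4e90, 8048dab, 89d8c84, e478974, ee10c47, f7ac408}.
a1efd81 is not in that set, so it is not an ancestor of f7ac408.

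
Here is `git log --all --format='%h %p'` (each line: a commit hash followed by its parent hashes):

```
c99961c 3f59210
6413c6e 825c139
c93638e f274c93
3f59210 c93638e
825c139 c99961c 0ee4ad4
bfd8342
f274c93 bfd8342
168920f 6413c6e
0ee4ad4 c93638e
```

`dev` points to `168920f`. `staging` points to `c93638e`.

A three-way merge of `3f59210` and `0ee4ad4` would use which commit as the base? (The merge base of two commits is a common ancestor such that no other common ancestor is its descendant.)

c93638e

Ancestors of 3f59210: {3f59210, bfd8342, c93638e, f274c93}.
Ancestors of 0ee4ad4: {0ee4ad4, bfd8342, c93638e, f274c93}.
Common ancestors: {bfd8342, c93638e, f274c93}.
Among these, c93638e is not an ancestor of any other common ancestor — it is the merge base.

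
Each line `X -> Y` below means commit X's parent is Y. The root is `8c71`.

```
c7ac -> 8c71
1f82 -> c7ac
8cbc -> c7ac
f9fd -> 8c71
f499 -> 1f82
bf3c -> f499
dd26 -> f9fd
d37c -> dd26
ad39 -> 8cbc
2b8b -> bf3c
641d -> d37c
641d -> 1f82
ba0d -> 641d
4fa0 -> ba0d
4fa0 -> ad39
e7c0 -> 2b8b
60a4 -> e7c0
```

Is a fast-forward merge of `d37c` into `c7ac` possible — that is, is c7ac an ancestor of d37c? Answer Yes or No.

A fast-forward from c7ac to d37c is possible iff c7ac is an ancestor of d37c.
Ancestors of d37c: {8c71, d37c, dd26, f9fd}.
c7ac is not among them, so fast-forward is not possible.

No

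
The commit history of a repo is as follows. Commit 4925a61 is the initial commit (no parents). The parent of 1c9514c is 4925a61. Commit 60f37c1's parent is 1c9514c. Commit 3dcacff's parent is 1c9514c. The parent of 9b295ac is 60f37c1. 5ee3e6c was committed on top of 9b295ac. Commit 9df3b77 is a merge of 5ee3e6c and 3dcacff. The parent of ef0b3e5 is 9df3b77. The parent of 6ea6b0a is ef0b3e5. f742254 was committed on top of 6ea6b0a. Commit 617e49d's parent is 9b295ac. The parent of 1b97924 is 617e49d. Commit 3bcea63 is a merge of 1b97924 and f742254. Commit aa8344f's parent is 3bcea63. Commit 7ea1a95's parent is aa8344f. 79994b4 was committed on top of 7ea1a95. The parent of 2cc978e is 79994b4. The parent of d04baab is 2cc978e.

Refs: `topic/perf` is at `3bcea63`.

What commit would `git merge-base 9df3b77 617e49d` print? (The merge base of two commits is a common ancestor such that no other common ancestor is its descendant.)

Ancestors of 9df3b77: {1c9514c, 3dcacff, 4925a61, 5ee3e6c, 60f37c1, 9b295ac, 9df3b77}.
Ancestors of 617e49d: {1c9514c, 4925a61, 60f37c1, 617e49d, 9b295ac}.
Common ancestors: {1c9514c, 4925a61, 60f37c1, 9b295ac}.
Among these, 9b295ac is not an ancestor of any other common ancestor — it is the merge base.

9b295ac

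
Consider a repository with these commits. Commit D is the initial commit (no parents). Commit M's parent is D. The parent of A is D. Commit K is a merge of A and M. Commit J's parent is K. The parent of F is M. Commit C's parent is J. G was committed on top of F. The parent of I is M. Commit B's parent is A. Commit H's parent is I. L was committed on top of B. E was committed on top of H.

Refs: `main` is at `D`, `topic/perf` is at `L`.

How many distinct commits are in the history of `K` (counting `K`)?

Walking parent pointers from K: reachable set = {A, D, K, M}.
That is 4 commits.

4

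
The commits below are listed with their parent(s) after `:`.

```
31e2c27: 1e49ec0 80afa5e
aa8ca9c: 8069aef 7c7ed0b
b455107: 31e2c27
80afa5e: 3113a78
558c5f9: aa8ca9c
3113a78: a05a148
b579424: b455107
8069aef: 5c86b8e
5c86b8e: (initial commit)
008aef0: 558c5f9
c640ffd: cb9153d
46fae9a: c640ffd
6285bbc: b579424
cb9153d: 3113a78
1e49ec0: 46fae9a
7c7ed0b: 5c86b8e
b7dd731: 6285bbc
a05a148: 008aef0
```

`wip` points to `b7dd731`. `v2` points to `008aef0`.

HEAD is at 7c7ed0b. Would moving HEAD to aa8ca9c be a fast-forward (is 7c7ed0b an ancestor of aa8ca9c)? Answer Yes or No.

Yes

A fast-forward from 7c7ed0b to aa8ca9c is possible iff 7c7ed0b is an ancestor of aa8ca9c.
Ancestors of aa8ca9c: {5c86b8e, 7c7ed0b, 8069aef, aa8ca9c}.
7c7ed0b is among them, so fast-forward is possible.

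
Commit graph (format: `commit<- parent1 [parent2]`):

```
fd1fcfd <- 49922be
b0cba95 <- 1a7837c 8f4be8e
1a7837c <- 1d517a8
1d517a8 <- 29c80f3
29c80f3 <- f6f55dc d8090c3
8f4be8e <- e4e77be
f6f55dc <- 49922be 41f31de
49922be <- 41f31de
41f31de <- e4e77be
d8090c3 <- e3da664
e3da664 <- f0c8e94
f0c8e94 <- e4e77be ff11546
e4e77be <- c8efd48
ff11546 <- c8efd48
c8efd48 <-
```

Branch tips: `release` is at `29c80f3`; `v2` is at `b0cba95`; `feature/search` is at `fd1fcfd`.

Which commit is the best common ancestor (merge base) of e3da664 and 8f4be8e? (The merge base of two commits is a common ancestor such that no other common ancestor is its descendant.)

e4e77be

Ancestors of e3da664: {c8efd48, e3da664, e4e77be, f0c8e94, ff11546}.
Ancestors of 8f4be8e: {8f4be8e, c8efd48, e4e77be}.
Common ancestors: {c8efd48, e4e77be}.
Among these, e4e77be is not an ancestor of any other common ancestor — it is the merge base.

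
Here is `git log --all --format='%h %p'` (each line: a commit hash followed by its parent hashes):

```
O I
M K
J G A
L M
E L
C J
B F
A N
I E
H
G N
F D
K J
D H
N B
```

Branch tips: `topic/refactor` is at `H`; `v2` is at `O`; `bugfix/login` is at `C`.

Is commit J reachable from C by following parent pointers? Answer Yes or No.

Yes

Ancestors of C (commits reachable by following parents): {A, B, C, D, F, G, H, J, N}.
J is in that set, so it is an ancestor of C.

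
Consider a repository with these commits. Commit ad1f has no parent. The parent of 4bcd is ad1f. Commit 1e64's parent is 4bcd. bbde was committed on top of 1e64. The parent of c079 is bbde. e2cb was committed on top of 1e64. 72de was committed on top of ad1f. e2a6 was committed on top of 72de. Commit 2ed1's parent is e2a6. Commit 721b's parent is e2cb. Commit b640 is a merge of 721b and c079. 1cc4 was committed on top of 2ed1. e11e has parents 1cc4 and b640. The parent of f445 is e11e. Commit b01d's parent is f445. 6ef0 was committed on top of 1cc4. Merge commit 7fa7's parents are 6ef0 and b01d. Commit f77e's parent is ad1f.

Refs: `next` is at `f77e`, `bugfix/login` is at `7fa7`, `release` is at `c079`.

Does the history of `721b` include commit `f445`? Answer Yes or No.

Ancestors of 721b: {1e64, 4bcd, 721b, ad1f, e2cb}.
f445 is not in that set, so it is not an ancestor of 721b.

No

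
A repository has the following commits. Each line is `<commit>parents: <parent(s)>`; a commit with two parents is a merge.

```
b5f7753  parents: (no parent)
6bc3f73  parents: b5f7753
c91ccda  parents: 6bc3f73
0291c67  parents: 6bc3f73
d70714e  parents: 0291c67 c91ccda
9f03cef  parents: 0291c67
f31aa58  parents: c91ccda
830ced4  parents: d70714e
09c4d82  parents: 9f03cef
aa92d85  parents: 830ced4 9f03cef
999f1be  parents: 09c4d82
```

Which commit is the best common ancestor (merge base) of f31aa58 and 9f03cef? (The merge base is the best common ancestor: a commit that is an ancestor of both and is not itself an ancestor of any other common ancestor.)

6bc3f73

Ancestors of f31aa58: {6bc3f73, b5f7753, c91ccda, f31aa58}.
Ancestors of 9f03cef: {0291c67, 6bc3f73, 9f03cef, b5f7753}.
Common ancestors: {6bc3f73, b5f7753}.
Among these, 6bc3f73 is not an ancestor of any other common ancestor — it is the merge base.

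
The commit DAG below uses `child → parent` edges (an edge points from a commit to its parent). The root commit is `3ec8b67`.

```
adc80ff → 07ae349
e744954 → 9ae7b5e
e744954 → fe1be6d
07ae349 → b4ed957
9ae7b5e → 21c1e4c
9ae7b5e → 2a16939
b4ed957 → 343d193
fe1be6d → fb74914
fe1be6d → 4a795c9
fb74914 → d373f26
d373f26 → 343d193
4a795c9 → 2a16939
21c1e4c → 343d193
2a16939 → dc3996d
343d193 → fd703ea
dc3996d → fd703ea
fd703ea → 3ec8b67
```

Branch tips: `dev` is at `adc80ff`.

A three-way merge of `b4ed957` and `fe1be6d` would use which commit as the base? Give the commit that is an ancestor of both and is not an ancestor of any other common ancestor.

343d193

Ancestors of b4ed957: {343d193, 3ec8b67, b4ed957, fd703ea}.
Ancestors of fe1be6d: {2a16939, 343d193, 3ec8b67, 4a795c9, d373f26, dc3996d, fb74914, fd703ea, fe1be6d}.
Common ancestors: {343d193, 3ec8b67, fd703ea}.
Among these, 343d193 is not an ancestor of any other common ancestor — it is the merge base.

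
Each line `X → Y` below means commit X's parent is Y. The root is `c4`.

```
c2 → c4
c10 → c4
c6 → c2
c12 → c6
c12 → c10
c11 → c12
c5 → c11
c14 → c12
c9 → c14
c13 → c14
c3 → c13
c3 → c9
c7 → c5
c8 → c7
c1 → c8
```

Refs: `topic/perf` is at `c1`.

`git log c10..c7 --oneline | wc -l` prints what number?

6

Reachable from c7: {c10, c11, c12, c2, c4, c5, c6, c7}.
Reachable from c10: {c10, c4}.
In c7's history but not c10's: {c11, c12, c2, c5, c6, c7} — 6 commits.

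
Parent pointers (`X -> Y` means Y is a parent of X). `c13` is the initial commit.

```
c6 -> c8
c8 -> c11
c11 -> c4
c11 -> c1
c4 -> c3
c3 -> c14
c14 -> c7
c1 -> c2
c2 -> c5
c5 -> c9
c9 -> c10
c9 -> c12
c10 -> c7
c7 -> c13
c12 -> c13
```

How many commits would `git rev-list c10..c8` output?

10

Reachable from c8: {c1, c10, c11, c12, c13, c14, c2, c3, c4, c5, c7, c8, c9}.
Reachable from c10: {c10, c13, c7}.
In c8's history but not c10's: {c1, c11, c12, c14, c2, c3, c4, c5, c8, c9} — 10 commits.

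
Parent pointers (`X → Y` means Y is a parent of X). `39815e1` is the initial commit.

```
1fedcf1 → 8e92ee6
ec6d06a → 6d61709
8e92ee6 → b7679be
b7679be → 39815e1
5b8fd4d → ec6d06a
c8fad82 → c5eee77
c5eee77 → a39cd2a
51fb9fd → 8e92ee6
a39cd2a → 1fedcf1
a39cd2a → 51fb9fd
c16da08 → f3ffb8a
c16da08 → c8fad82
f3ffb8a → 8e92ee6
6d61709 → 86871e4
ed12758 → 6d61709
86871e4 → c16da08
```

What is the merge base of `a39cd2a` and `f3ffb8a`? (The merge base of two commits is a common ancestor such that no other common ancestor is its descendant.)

Ancestors of a39cd2a: {1fedcf1, 39815e1, 51fb9fd, 8e92ee6, a39cd2a, b7679be}.
Ancestors of f3ffb8a: {39815e1, 8e92ee6, b7679be, f3ffb8a}.
Common ancestors: {39815e1, 8e92ee6, b7679be}.
Among these, 8e92ee6 is not an ancestor of any other common ancestor — it is the merge base.

8e92ee6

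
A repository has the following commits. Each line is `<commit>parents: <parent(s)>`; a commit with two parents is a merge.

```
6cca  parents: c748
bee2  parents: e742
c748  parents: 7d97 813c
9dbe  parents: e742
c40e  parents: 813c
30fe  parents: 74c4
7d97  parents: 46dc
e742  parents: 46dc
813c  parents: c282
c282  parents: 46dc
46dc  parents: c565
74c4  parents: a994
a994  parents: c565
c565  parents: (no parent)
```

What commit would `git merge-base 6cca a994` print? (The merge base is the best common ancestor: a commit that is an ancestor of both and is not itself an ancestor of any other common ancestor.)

Ancestors of 6cca: {46dc, 6cca, 7d97, 813c, c282, c565, c748}.
Ancestors of a994: {a994, c565}.
Common ancestors: {c565}.
The only common ancestor is c565, so it is the merge base.

c565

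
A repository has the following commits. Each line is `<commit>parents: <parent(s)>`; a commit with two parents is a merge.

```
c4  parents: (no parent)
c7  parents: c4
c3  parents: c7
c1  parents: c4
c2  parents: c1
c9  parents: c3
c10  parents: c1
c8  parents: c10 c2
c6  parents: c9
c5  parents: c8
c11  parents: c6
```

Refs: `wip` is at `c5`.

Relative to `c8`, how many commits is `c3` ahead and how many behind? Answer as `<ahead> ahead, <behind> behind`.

2 ahead, 4 behind

Reachable from c3: {c3, c4, c7}.
Reachable from c8: {c1, c10, c2, c4, c8}.
Only in c3's history (ahead): {c3, c7} — 2.
Only in c8's history (behind): {c1, c10, c2, c8} — 4.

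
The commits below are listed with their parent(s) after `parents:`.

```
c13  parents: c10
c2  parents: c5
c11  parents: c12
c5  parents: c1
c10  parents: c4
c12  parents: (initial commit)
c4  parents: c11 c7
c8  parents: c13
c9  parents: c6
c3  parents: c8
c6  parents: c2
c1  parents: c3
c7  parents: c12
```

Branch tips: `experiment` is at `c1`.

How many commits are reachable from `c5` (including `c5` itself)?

10

Walking parent pointers from c5: reachable set = {c1, c10, c11, c12, c13, c3, c4, c5, c7, c8}.
That is 10 commits.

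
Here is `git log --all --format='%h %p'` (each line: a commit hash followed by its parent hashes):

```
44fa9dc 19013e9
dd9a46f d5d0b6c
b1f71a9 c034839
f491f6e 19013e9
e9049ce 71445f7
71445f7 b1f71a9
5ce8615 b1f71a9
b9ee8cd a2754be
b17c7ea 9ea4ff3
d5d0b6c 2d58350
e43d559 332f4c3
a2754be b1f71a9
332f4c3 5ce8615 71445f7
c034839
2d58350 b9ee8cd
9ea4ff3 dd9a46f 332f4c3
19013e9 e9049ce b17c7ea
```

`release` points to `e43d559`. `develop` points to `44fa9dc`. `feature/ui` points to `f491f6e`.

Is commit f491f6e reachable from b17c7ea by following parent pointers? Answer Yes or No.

No

Ancestors of b17c7ea: {2d58350, 332f4c3, 5ce8615, 71445f7, 9ea4ff3, a2754be, b17c7ea, b1f71a9, b9ee8cd, c034839, d5d0b6c, dd9a46f}.
f491f6e is not in that set, so it is not an ancestor of b17c7ea.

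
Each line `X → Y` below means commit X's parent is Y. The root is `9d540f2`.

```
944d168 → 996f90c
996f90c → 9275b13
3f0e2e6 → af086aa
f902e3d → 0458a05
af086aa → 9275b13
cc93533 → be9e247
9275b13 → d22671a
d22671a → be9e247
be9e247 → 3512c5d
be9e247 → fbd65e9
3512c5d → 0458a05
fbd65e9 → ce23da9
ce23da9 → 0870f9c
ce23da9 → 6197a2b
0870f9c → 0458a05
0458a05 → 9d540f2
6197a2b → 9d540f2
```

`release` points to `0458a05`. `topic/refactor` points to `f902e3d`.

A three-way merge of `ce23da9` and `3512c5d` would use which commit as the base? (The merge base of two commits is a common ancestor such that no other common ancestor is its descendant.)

0458a05

Ancestors of ce23da9: {0458a05, 0870f9c, 6197a2b, 9d540f2, ce23da9}.
Ancestors of 3512c5d: {0458a05, 3512c5d, 9d540f2}.
Common ancestors: {0458a05, 9d540f2}.
Among these, 0458a05 is not an ancestor of any other common ancestor — it is the merge base.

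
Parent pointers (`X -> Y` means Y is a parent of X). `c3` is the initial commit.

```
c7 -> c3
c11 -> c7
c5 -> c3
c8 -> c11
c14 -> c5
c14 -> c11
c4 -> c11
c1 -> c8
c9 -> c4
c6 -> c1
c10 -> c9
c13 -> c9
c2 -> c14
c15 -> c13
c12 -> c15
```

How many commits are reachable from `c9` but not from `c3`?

Reachable from c9: {c11, c3, c4, c7, c9}.
Reachable from c3: {c3}.
In c9's history but not c3's: {c11, c4, c7, c9} — 4 commits.

4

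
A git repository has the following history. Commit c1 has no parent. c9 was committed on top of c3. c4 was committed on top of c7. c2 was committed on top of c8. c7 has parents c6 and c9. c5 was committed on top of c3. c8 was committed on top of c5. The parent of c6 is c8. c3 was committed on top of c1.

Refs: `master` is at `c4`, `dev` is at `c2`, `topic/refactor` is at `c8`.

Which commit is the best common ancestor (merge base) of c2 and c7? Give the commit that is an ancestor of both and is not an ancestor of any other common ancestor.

Ancestors of c2: {c1, c2, c3, c5, c8}.
Ancestors of c7: {c1, c3, c5, c6, c7, c8, c9}.
Common ancestors: {c1, c3, c5, c8}.
Among these, c8 is not an ancestor of any other common ancestor — it is the merge base.

c8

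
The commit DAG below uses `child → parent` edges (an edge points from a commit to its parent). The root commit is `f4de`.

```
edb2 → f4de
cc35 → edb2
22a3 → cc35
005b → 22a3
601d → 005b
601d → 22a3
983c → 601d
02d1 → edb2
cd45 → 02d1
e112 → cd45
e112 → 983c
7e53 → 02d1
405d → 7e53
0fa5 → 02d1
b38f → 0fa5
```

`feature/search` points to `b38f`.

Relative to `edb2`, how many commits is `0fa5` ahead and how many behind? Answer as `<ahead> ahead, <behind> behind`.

2 ahead, 0 behind

Reachable from 0fa5: {02d1, 0fa5, edb2, f4de}.
Reachable from edb2: {edb2, f4de}.
Only in 0fa5's history (ahead): {02d1, 0fa5} — 2.
Only in edb2's history (behind): {} — 0.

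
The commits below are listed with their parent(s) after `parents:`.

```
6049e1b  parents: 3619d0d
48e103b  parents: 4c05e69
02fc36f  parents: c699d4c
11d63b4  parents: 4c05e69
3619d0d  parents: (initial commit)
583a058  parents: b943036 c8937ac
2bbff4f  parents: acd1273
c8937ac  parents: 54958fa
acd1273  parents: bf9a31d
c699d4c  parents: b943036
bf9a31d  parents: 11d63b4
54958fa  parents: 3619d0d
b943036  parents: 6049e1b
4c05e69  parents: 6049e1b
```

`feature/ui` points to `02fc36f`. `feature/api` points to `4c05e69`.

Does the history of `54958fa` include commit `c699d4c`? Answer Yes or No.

No

Ancestors of 54958fa: {3619d0d, 54958fa}.
c699d4c is not in that set, so it is not an ancestor of 54958fa.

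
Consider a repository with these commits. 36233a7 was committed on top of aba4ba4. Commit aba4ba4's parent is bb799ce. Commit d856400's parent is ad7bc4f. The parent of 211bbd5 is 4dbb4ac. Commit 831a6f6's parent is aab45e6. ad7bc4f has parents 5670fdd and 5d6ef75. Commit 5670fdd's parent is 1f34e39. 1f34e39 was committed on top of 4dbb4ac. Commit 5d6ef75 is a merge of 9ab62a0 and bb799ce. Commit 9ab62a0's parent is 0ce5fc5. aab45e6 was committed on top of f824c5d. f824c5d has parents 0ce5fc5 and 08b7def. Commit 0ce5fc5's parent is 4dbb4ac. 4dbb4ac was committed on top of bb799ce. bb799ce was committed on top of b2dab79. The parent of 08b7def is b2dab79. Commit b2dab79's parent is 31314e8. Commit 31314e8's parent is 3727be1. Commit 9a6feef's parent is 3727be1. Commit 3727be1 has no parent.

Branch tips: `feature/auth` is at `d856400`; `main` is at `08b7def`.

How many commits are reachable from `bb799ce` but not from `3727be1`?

3

Reachable from bb799ce: {31314e8, 3727be1, b2dab79, bb799ce}.
Reachable from 3727be1: {3727be1}.
In bb799ce's history but not 3727be1's: {31314e8, b2dab79, bb799ce} — 3 commits.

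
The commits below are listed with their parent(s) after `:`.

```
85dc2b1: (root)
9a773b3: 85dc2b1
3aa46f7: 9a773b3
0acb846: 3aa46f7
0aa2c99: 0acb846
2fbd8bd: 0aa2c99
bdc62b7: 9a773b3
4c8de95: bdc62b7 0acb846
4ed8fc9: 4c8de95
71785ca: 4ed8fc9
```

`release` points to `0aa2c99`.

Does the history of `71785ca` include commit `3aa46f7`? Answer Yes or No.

Yes

Ancestors of 71785ca (commits reachable by following parents): {0acb846, 3aa46f7, 4c8de95, 4ed8fc9, 71785ca, 85dc2b1, 9a773b3, bdc62b7}.
3aa46f7 is in that set, so it is an ancestor of 71785ca.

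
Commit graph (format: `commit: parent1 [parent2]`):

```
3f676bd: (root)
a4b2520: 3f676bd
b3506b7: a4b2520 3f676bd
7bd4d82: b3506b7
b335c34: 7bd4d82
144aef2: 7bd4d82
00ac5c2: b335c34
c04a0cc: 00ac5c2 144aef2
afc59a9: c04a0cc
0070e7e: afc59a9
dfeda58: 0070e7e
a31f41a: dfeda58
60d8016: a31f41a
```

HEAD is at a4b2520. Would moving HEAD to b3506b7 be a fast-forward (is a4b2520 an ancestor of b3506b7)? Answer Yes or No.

A fast-forward from a4b2520 to b3506b7 is possible iff a4b2520 is an ancestor of b3506b7.
Ancestors of b3506b7: {3f676bd, a4b2520, b3506b7}.
a4b2520 is among them, so fast-forward is possible.

Yes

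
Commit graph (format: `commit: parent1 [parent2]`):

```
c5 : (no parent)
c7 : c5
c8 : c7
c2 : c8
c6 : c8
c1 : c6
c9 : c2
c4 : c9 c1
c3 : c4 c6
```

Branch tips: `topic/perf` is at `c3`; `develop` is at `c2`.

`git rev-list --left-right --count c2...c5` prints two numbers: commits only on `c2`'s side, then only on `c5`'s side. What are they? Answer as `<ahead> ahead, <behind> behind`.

Reachable from c2: {c2, c5, c7, c8}.
Reachable from c5: {c5}.
Only in c2's history (ahead): {c2, c7, c8} — 3.
Only in c5's history (behind): {} — 0.

3 ahead, 0 behind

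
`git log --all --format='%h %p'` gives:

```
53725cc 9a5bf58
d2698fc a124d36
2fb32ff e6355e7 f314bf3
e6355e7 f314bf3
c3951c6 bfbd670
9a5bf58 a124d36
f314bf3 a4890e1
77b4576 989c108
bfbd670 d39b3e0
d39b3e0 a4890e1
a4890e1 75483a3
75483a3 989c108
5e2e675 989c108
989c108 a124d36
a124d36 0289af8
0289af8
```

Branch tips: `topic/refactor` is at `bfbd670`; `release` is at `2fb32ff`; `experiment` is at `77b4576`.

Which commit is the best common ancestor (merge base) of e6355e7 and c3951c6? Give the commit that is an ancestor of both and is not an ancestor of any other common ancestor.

Ancestors of e6355e7: {0289af8, 75483a3, 989c108, a124d36, a4890e1, e6355e7, f314bf3}.
Ancestors of c3951c6: {0289af8, 75483a3, 989c108, a124d36, a4890e1, bfbd670, c3951c6, d39b3e0}.
Common ancestors: {0289af8, 75483a3, 989c108, a124d36, a4890e1}.
Among these, a4890e1 is not an ancestor of any other common ancestor — it is the merge base.

a4890e1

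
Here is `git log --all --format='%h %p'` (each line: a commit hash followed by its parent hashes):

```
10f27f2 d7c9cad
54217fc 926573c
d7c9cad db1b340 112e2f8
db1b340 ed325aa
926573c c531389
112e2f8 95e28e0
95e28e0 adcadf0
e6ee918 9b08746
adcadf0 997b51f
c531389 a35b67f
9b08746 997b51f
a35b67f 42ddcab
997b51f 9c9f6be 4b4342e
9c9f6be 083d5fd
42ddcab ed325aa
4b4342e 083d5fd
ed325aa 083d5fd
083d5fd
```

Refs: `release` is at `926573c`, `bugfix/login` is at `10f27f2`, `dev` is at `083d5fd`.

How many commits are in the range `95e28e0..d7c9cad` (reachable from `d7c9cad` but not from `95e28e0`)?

Reachable from d7c9cad: {083d5fd, 112e2f8, 4b4342e, 95e28e0, 997b51f, 9c9f6be, adcadf0, d7c9cad, db1b340, ed325aa}.
Reachable from 95e28e0: {083d5fd, 4b4342e, 95e28e0, 997b51f, 9c9f6be, adcadf0}.
In d7c9cad's history but not 95e28e0's: {112e2f8, d7c9cad, db1b340, ed325aa} — 4 commits.

4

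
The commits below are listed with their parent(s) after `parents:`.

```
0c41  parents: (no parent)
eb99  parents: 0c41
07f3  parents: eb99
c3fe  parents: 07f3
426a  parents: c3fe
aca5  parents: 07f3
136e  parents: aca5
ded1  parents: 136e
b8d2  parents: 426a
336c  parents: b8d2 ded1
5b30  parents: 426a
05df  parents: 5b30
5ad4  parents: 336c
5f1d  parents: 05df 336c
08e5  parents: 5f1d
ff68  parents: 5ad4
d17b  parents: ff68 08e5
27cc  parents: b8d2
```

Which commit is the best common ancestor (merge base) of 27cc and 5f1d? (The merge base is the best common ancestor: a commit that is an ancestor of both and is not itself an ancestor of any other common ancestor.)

Ancestors of 27cc: {07f3, 0c41, 27cc, 426a, b8d2, c3fe, eb99}.
Ancestors of 5f1d: {05df, 07f3, 0c41, 136e, 336c, 426a, 5b30, 5f1d, aca5, b8d2, c3fe, ded1, eb99}.
Common ancestors: {07f3, 0c41, 426a, b8d2, c3fe, eb99}.
Among these, b8d2 is not an ancestor of any other common ancestor — it is the merge base.

b8d2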